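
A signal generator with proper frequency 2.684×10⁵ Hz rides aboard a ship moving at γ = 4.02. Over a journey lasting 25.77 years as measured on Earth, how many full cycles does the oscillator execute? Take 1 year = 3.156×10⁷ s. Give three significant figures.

γ = 4.02
The oscillator's own cycle count is N = f × τ where τ is the proper time on the ship. τ = Δt/γ = 25.77/4.020 = 6.410 years = 2.023×10⁸ s.
N = 2.684×10⁵ × 2.023×10⁸ = 5.430×10¹³.

N = 5.43×10¹³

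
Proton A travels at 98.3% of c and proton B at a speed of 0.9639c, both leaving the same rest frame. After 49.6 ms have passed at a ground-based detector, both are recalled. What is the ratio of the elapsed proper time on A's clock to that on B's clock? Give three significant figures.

A: β = 0.983; γ = 1/√(1 − 0.983²) = 1/√0.03371 = 5.446. B: γ = 1/√(1 − 0.9639²) = 1/√0.07090 = 3.756.
τ_A/τ_B = γ_B/γ_A = 3.756/5.446 = 0.6896, so τ_A/τ_B = 0.6896.

τ_A/τ_B = 0.690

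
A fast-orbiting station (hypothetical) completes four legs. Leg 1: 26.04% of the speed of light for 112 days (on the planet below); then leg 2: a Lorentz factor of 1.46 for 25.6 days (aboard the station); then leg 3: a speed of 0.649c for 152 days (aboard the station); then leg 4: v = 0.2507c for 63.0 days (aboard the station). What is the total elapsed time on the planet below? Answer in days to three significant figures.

Δt = 414 days

Leg 1: 112 days is already measured on the planet below.
Leg 2: γ = 1.46; Δt_2 = 1.460 × 25.6 = 37.38 days.
Leg 3: γ = 1/√(1 − 0.649²) = 1/√0.5788 = 1.314; Δt_3 = 1.314 × 152 = 199.8 days.
Leg 4: γ = 1/√(1 − 0.2507²) = 1/√0.9371 = 1.033; Δt_4 = 1.033 × 63.0 = 65.08 days.
Total: 112.0 + 37.38 + 199.8 + 65.08 days.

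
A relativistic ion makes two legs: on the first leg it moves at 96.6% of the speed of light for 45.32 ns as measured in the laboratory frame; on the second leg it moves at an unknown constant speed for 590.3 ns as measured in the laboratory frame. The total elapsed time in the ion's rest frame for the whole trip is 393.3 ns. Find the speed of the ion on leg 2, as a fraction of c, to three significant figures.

Leg 1: β = 0.966; γ = 1/√(1 − 0.966²) = 1/√0.06684 = 3.868; τ_1 = 45.32/3.868 = 11.72 ns.
Leg 2: speed unknown; τ_2 = 590.3/γ_2.
Total proper time: 11.72 + τ_2 = 393.3, so τ_2 = 393.3 − 11.72 = 381.6 ns.
γ_2 = 590.3/381.6 = 1.547; β = √(1 − 1/γ²) = √0.5821.

β = 0.763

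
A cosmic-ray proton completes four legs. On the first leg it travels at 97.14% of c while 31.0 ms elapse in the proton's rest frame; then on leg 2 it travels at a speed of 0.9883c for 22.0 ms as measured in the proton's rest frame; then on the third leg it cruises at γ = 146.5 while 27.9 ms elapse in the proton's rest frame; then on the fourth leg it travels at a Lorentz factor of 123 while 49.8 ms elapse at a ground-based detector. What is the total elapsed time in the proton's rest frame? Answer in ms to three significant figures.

τ = 81.3 ms

Leg 1: 31.0 ms is already measured in the proton's rest frame.
Leg 2: 22.0 ms is already measured in the proton's rest frame.
Leg 3: 27.9 ms is already measured in the proton's rest frame.
Leg 4: γ = 123; τ_4 = 49.8/123.0 = 0.4049 ms.
Total: 31.00 + 22.00 + 27.90 + 0.4049 ms.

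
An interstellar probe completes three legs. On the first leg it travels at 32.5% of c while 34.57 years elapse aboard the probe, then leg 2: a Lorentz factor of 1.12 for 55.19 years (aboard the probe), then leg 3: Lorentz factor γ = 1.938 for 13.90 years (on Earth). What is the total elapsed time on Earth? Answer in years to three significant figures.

Δt = 112 years

Leg 1: β = 0.325; γ = 1/√(1 − 0.325²) = 1/√0.8944 = 1.057; Δt_1 = 1.057 × 34.57 = 36.55 years.
Leg 2: γ = 1.12; Δt_2 = 1.120 × 55.19 = 61.81 years.
Leg 3: 13.90 years is already measured on Earth.
Total: 36.55 + 61.81 + 13.90 years.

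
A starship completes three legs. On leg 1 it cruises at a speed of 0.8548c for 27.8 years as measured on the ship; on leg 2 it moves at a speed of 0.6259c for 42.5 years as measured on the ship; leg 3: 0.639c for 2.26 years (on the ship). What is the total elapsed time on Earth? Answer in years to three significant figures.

Leg 1: γ = 1/√(1 − 0.8548²) = 1/√0.2693 = 1.927; Δt_1 = 1.927 × 27.8 = 53.57 years.
Leg 2: γ = 1/√(1 − 0.6259²) = 1/√0.6082 = 1.282; Δt_2 = 1.282 × 42.5 = 54.49 years.
Leg 3: γ = 1/√(1 − 0.639²) = 1/√0.5917 = 1.300; Δt_3 = 1.300 × 2.26 = 2.938 years.
Total: 53.57 + 54.49 + 2.938 years.

Δt = 111 years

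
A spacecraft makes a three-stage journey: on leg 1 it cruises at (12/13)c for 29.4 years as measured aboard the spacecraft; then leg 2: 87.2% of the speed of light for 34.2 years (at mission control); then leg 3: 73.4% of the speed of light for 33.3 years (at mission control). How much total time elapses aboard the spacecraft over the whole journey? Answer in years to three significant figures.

τ = 68.8 years

Leg 1: 29.4 years is already measured aboard the spacecraft.
Leg 2: β = 0.872; γ = 1/√(1 − 0.872²) = 1/√0.2396 = 2.043; τ_2 = 34.2/2.043 = 16.74 years.
Leg 3: β = 0.734; γ = 1/√(1 − 0.734²) = 1/√0.4612 = 1.472; τ_3 = 33.3/1.472 = 22.62 years.
Total: 29.40 + 16.74 + 22.62 years.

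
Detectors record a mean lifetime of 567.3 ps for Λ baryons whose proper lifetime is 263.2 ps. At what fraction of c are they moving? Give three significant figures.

γ = Δt/τ₀ = 567.3/263.2 = 2.155
β = √(1 − 1/γ²) = √(1 − 0.2153) = √0.7847

β = 0.886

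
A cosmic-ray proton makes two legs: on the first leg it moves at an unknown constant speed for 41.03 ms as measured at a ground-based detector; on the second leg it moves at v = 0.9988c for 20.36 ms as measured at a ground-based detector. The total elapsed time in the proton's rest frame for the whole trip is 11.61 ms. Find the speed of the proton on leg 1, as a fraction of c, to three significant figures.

Leg 1: speed unknown; τ_1 = 41.03/γ_1.
Leg 2: γ = 1/√(1 − 0.9988²) = 1/√0.002399 = 20.42; τ_2 = 20.36/20.42 = 0.9971 ms.
Total proper time: τ_1 + 0.9971 = 11.61, so τ_1 = 11.61 − 0.9971 = 10.61 ms.
γ_1 = 41.03/10.61 = 3.866; β = √(1 − 1/γ²) = √0.9331.

β = 0.966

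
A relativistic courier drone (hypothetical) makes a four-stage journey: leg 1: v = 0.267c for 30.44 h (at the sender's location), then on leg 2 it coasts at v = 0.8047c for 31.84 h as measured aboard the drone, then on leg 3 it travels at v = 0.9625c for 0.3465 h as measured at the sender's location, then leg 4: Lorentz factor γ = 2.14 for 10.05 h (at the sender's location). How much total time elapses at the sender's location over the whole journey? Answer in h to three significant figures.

Leg 1: 30.44 h is already measured at the sender's location.
Leg 2: γ = 1/√(1 − 0.8047²) = 1/√0.3525 = 1.684; Δt_2 = 1.684 × 31.84 = 53.63 h.
Leg 3: 0.3465 h is already measured at the sender's location.
Leg 4: 10.05 h is already measured at the sender's location.
Total: 30.44 + 53.63 + 0.3465 + 10.05 h.

Δt = 94.5 h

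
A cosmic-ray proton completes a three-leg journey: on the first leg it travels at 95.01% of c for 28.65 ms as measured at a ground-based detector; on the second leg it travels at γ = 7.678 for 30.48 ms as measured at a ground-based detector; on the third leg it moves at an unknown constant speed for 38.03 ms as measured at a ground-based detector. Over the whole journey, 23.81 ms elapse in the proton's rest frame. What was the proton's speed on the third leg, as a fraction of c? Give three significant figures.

Leg 1: β = 0.9501; γ = 1/√(1 − 0.9501²) = 1/√0.09731 = 3.206; τ_1 = 28.65/3.206 = 8.937 ms.
Leg 2: γ = 7.678; τ_2 = 30.48/7.678 = 3.970 ms.
Leg 3: speed unknown; τ_3 = 38.03/γ_3.
Total proper time: 8.937 + 3.970 + τ_3 = 23.81, so τ_3 = 23.81 − 12.91 = 10.90 ms.
γ_3 = 38.03/10.90 = 3.488; β = √(1 − 1/γ²) = √0.9178.

β = 0.958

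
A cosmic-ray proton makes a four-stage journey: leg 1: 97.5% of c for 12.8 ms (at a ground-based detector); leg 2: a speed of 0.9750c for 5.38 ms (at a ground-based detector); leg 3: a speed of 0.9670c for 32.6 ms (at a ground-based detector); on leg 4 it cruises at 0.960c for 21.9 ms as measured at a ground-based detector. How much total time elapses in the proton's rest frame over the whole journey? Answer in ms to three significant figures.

Leg 1: β = 0.975; γ = 1/√(1 − 0.975²) = 1/√0.04938 = 4.500; τ_1 = 12.8/4.500 = 2.844 ms.
Leg 2: γ = 1/√(1 − 0.9750²) = 1/√0.04938 = 4.500; τ_2 = 5.38/4.500 = 1.195 ms.
Leg 3: γ = 1/√(1 − 0.9670²) = 1/√0.06491 = 3.925; τ_3 = 32.6/3.925 = 8.306 ms.
Leg 4: γ = 1/√(1 − 0.960²) = 25/7 ≈ 3.571; τ_4 = 21.9/3.571 = 6.132 ms.
Total: 2.844 + 1.195 + 8.306 + 6.132 ms.

τ = 18.5 ms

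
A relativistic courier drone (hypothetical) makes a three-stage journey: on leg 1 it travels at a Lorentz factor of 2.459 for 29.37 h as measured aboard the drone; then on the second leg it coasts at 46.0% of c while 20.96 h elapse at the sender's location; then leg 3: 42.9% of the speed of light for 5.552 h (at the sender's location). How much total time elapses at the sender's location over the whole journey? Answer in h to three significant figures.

Δt = 98.7 h

Leg 1: γ = 2.459; Δt_1 = 2.459 × 29.37 = 72.22 h.
Leg 2: 20.96 h is already measured at the sender's location.
Leg 3: 5.552 h is already measured at the sender's location.
Total: 72.22 + 20.96 + 5.552 h.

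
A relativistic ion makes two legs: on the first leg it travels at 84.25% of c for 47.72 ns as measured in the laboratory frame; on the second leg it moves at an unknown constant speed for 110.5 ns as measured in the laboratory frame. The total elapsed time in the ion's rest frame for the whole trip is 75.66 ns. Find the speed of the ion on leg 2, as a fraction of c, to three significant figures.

Leg 1: β = 0.8425; γ = 1/√(1 − 0.8425²) = 1/√0.2902 = 1.856; τ_1 = 47.72/1.856 = 25.71 ns.
Leg 2: speed unknown; τ_2 = 110.5/γ_2.
Total proper time: 25.71 + τ_2 = 75.66, so τ_2 = 75.66 − 25.71 = 49.95 ns.
γ_2 = 110.5/49.95 = 2.212; β = √(1 − 1/γ²) = √0.7956.

β = 0.892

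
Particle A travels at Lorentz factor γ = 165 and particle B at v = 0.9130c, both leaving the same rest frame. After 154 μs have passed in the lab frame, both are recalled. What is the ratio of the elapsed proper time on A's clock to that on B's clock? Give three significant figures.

A: γ = 165. B: γ = 1/√(1 − 0.9130²) = 1/√0.1664 = 2.451.
τ_A/τ_B = γ_B/γ_A = 2.451/165.0 = 0.01486, so τ_A/τ_B = 0.01486.

τ_A/τ_B = 0.0149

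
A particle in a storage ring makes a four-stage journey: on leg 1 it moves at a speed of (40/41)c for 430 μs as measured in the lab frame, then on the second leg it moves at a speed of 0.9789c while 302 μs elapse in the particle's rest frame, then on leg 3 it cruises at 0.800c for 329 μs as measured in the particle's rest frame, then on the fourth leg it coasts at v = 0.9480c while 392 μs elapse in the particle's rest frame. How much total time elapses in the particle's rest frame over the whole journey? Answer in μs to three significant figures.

Leg 1: γ = 1/√(1 − (40/41)²) = 41/9 ≈ 4.556; τ_1 = 430/4.556 = 94.39 μs.
Leg 2: 302 μs is already measured in the particle's rest frame.
Leg 3: 329 μs is already measured in the particle's rest frame.
Leg 4: 392 μs is already measured in the particle's rest frame.
Total: 94.39 + 302.0 + 329.0 + 392.0 μs.

τ = 1120 μs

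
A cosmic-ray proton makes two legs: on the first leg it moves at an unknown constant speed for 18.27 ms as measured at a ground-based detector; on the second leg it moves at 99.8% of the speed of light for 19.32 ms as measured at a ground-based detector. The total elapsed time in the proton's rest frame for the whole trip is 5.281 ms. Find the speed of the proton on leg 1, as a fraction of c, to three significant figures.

Leg 1: speed unknown; τ_1 = 18.27/γ_1.
Leg 2: β = 0.998; γ = 1/√(1 − 0.998²) = 1/√0.003996 = 15.82; τ_2 = 19.32/15.82 = 1.221 ms.
Total proper time: τ_1 + 1.221 = 5.281, so τ_1 = 5.281 − 1.221 = 4.060 ms.
γ_1 = 18.27/4.060 = 4.500; β = √(1 − 1/γ²) = √0.9506.

β = 0.975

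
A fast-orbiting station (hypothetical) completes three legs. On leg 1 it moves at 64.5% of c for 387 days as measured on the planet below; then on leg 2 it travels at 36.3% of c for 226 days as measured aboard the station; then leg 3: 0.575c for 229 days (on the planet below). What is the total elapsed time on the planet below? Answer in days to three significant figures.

Leg 1: 387 days is already measured on the planet below.
Leg 2: β = 0.363; γ = 1/√(1 − 0.363²) = 1/√0.8682 = 1.073; Δt_2 = 1.073 × 226 = 242.5 days.
Leg 3: 229 days is already measured on the planet below.
Total: 387.0 + 242.5 + 229.0 days.

Δt = 859 days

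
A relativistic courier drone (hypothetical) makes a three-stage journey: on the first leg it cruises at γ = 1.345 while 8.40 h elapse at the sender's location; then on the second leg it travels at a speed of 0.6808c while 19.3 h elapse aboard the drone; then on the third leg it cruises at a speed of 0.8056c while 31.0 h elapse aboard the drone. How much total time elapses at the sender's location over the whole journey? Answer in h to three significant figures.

Leg 1: 8.40 h is already measured at the sender's location.
Leg 2: γ = 1/√(1 − 0.6808²) = 1/√0.5365 = 1.365; Δt_2 = 1.365 × 19.3 = 26.35 h.
Leg 3: γ = 1/√(1 − 0.8056²) = 1/√0.3510 = 1.688; Δt_3 = 1.688 × 31.0 = 52.32 h.
Total: 8.400 + 26.35 + 52.32 h.

Δt = 87.1 h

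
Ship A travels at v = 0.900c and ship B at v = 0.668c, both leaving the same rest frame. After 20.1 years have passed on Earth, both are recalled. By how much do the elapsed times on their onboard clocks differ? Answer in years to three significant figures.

A: γ = 1/√(1 − 0.900²) = 1/√0.1900 = 2.294; τ_A = 20.1/2.294 = 8.761 years.
B: γ = 1/√(1 − 0.668²) = 1/√0.5538 = 1.344; τ_B = 20.1/1.344 = 14.96 years.

|τ_A − τ_B| = 6.20 years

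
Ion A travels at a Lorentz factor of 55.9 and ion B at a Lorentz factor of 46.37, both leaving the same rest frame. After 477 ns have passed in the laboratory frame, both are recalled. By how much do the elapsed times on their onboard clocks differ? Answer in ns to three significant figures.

|τ_A − τ_B| = 1.75 ns

A: γ = 55.9; τ_A = 477/55.90 = 8.533 ns.
B: γ = 46.37; τ_B = 477/46.37 = 10.29 ns.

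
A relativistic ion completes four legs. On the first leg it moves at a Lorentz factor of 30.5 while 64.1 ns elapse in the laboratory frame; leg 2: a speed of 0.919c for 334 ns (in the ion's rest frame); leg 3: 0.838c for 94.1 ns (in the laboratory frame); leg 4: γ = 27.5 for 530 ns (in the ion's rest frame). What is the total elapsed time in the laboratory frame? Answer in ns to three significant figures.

Leg 1: 64.1 ns is already measured in the laboratory frame.
Leg 2: γ = 1/√(1 − 0.919²) = 1/√0.1554 = 2.536; Δt_2 = 2.536 × 334 = 847.2 ns.
Leg 3: 94.1 ns is already measured in the laboratory frame.
Leg 4: γ = 27.5; Δt_4 = 27.50 × 530 = 1.457×10⁴ ns.
Total: 64.10 + 847.2 + 94.10 + 1.457×10⁴ ns.

Δt = 1.56×10⁴ ns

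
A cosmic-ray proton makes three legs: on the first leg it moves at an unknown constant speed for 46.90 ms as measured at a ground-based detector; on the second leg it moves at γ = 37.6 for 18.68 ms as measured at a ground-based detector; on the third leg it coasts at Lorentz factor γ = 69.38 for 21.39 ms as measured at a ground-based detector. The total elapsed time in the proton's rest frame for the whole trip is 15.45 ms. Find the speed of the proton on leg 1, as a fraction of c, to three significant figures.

Leg 1: speed unknown; τ_1 = 46.90/γ_1.
Leg 2: γ = 37.6; τ_2 = 18.68/37.60 = 0.4968 ms.
Leg 3: γ = 69.38; τ_3 = 21.39/69.38 = 0.3083 ms.
Total proper time: τ_1 + 0.4968 + 0.3083 = 15.45, so τ_1 = 15.45 − 0.8051 = 14.64 ms.
γ_1 = 46.90/14.64 = 3.202; β = √(1 − 1/γ²) = √0.9025.

β = 0.950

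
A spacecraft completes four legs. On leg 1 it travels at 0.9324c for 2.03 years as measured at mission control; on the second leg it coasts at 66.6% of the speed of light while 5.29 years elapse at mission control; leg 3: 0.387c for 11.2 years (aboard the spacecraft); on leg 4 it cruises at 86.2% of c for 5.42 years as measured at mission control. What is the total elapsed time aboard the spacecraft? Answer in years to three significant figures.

Leg 1: γ = 1/√(1 − 0.9324²) = 1/√0.1306 = 2.767; τ_1 = 2.03/2.767 = 0.7337 years.
Leg 2: β = 0.666; γ = 1/√(1 − 0.666²) = 1/√0.5564 = 1.341; τ_2 = 5.29/1.341 = 3.946 years.
Leg 3: 11.2 years is already measured aboard the spacecraft.
Leg 4: β = 0.862; γ = 1/√(1 − 0.862²) = 1/√0.2570 = 1.973; τ_4 = 5.42/1.973 = 2.747 years.
Total: 0.7337 + 3.946 + 11.20 + 2.747 years.

τ = 18.6 years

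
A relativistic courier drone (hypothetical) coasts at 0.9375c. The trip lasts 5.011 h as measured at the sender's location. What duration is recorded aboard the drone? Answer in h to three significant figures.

γ = 1/√(1 − 0.9375²) = 1/√0.1211 = 2.874
The interval measured at the sender's location is the dilated one; the clock aboard the drone measures the proper time τ = Δt/γ = 5.011/2.874 h.

τ = 1.74 h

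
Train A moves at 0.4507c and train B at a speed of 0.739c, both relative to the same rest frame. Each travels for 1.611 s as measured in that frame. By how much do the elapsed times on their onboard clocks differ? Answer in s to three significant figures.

|τ_A − τ_B| = 0.353 s

A: γ = 1/√(1 − 0.4507²) = 1/√0.7969 = 1.120; τ_A = 1.611/1.120 = 1.438 s.
B: γ = 1/√(1 − 0.739²) = 1/√0.4539 = 1.484; τ_B = 1.611/1.484 = 1.085 s.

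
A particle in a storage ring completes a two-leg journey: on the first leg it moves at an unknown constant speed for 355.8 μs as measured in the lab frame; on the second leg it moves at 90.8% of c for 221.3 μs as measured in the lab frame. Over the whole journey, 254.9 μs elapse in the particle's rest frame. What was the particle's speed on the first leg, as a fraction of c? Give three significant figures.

β = 0.890

Leg 1: speed unknown; τ_1 = 355.8/γ_1.
Leg 2: β = 0.908; γ = 1/√(1 − 0.908²) = 1/√0.1755 = 2.387; τ_2 = 221.3/2.387 = 92.72 μs.
Total proper time: τ_1 + 92.72 = 254.9, so τ_1 = 254.9 − 92.72 = 162.2 μs.
γ_1 = 355.8/162.2 = 2.194; β = √(1 − 1/γ²) = √0.7922.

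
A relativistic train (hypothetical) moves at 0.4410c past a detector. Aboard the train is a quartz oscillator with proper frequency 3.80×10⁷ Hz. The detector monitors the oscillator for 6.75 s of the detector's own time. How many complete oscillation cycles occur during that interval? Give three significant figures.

γ = 1/√(1 − 0.4410²) = 1/√0.8055 = 1.114
During 6.75 s of lab time, the oscillator's proper time advances by τ = Δt/γ = 6.75/1.114 = 6.058 s = 6.058×10⁰ s.
N = f × τ = 3.80×10⁷ × 6.058×10⁰ = 2.302×10⁸.

N = 2.30×10⁸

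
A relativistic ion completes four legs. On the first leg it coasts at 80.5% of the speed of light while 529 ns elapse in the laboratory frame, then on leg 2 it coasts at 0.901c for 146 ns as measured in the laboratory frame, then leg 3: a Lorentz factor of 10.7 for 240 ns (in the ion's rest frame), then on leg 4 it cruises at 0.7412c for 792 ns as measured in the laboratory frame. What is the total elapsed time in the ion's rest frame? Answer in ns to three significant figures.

Leg 1: β = 0.805; γ = 1/√(1 − 0.805²) = 1/√0.3520 = 1.686; τ_1 = 529/1.686 = 313.8 ns.
Leg 2: γ = 1/√(1 − 0.901²) = 1/√0.1882 = 2.305; τ_2 = 146/2.305 = 63.34 ns.
Leg 3: 240 ns is already measured in the ion's rest frame.
Leg 4: γ = 1/√(1 − 0.7412²) = 1/√0.4506 = 1.490; τ_4 = 792/1.490 = 531.7 ns.
Total: 313.8 + 63.34 + 240.0 + 531.7 ns.

τ = 1150 ns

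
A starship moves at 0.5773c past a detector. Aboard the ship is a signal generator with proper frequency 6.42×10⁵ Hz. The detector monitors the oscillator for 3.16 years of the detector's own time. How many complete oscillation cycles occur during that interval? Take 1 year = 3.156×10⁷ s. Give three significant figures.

γ = 1/√(1 − 0.5773²) = 1/√0.6667 = 1.225
During 3.16 years of lab time, the oscillator's proper time advances by τ = Δt/γ = 3.16/1.225 = 2.580 years = 8.143×10⁷ s.
N = f × τ = 6.42×10⁵ × 8.143×10⁷ = 5.228×10¹³.

N = 5.23×10¹³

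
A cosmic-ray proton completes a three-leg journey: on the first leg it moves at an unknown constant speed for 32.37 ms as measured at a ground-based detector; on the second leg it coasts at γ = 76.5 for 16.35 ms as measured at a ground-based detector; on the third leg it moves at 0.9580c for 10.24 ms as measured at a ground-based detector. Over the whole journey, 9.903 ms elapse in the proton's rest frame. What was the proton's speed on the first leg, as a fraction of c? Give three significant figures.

Leg 1: speed unknown; τ_1 = 32.37/γ_1.
Leg 2: γ = 76.5; τ_2 = 16.35/76.50 = 0.2137 ms.
Leg 3: γ = 1/√(1 − 0.9580²) = 1/√0.08224 = 3.487; τ_3 = 10.24/3.487 = 2.937 ms.
Total proper time: τ_1 + 0.2137 + 2.937 = 9.903, so τ_1 = 9.903 − 3.150 = 6.753 ms.
γ_1 = 32.37/6.753 = 4.794; β = √(1 − 1/γ²) = √0.9565.

β = 0.978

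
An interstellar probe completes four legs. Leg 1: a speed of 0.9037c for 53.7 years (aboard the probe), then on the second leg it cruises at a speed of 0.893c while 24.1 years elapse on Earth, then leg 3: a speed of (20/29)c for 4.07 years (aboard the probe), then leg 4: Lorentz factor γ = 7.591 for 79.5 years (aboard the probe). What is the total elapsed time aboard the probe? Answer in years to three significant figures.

Leg 1: 53.7 years is already measured aboard the probe.
Leg 2: γ = 1/√(1 − 0.893²) = 1/√0.2026 = 2.222; τ_2 = 24.1/2.222 = 10.85 years.
Leg 3: 4.07 years is already measured aboard the probe.
Leg 4: 79.5 years is already measured aboard the probe.
Total: 53.70 + 10.85 + 4.070 + 79.50 years.

τ = 148 years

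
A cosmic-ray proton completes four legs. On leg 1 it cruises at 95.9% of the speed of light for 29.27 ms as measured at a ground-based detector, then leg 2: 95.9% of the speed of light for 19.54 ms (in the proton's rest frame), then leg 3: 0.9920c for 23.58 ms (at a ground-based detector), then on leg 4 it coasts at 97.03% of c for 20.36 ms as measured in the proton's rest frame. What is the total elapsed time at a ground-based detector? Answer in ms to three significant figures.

Leg 1: 29.27 ms is already measured at a ground-based detector.
Leg 2: β = 0.959; γ = 1/√(1 − 0.959²) = 1/√0.08032 = 3.529; Δt_2 = 3.529 × 19.54 = 68.95 ms.
Leg 3: 23.58 ms is already measured at a ground-based detector.
Leg 4: β = 0.9703; γ = 1/√(1 − 0.9703²) = 1/√0.05852 = 4.134; Δt_4 = 4.134 × 20.36 = 84.17 ms.
Total: 29.27 + 68.95 + 23.58 + 84.17 ms.

Δt = 206 ms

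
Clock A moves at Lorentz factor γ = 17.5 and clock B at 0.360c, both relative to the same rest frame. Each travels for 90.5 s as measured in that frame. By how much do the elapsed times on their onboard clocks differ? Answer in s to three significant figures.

|τ_A − τ_B| = 79.3 s

A: γ = 17.5; τ_A = 90.5/17.50 = 5.171 s.
B: γ = 1/√(1 − 0.360²) = 1/√0.8704 = 1.072; τ_B = 90.5/1.072 = 84.43 s.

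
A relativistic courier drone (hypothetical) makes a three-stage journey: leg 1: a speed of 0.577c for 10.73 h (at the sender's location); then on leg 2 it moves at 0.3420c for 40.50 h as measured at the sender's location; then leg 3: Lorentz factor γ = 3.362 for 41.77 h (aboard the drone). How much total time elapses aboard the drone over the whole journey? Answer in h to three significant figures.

Leg 1: γ = 1/√(1 − 0.577²) = 1/√0.6671 = 1.224; τ_1 = 10.73/1.224 = 8.764 h.
Leg 2: γ = 1/√(1 − 0.3420²) = 1/√0.8830 = 1.064; τ_2 = 40.50/1.064 = 38.06 h.
Leg 3: 41.77 h is already measured aboard the drone.
Total: 8.764 + 38.06 + 41.77 h.

τ = 88.6 h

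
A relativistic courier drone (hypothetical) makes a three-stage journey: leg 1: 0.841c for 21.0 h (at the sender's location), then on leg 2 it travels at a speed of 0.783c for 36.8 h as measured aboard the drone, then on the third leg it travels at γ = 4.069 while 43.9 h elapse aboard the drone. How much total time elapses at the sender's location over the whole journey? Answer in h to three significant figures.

Δt = 259 h

Leg 1: 21.0 h is already measured at the sender's location.
Leg 2: γ = 1/√(1 − 0.783²) = 1/√0.3869 = 1.608; Δt_2 = 1.608 × 36.8 = 59.16 h.
Leg 3: γ = 4.069; Δt_3 = 4.069 × 43.9 = 178.6 h.
Total: 21.00 + 59.16 + 178.6 h.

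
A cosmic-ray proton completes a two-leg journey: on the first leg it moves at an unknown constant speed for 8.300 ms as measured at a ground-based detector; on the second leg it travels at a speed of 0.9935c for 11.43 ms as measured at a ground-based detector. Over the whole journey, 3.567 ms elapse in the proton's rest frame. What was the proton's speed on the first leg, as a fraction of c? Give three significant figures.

Leg 1: speed unknown; τ_1 = 8.300/γ_1.
Leg 2: γ = 1/√(1 − 0.9935²) = 1/√0.01296 = 8.785; τ_2 = 11.43/8.785 = 1.301 ms.
Total proper time: τ_1 + 1.301 = 3.567, so τ_1 = 3.567 − 1.301 = 2.266 ms.
γ_1 = 8.300/2.266 = 3.663; β = √(1 − 1/γ²) = √0.9255.

β = 0.962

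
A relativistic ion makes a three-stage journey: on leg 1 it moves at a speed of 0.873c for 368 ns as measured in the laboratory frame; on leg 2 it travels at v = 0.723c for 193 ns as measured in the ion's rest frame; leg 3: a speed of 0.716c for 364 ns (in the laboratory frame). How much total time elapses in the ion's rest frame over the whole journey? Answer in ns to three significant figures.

τ = 627 ns

Leg 1: γ = 1/√(1 − 0.873²) = 1/√0.2379 = 2.050; τ_1 = 368/2.050 = 179.5 ns.
Leg 2: 193 ns is already measured in the ion's rest frame.
Leg 3: γ = 1/√(1 − 0.716²) = 1/√0.4873 = 1.432; τ_3 = 364/1.432 = 254.1 ns.
Total: 179.5 + 193.0 + 254.1 ns.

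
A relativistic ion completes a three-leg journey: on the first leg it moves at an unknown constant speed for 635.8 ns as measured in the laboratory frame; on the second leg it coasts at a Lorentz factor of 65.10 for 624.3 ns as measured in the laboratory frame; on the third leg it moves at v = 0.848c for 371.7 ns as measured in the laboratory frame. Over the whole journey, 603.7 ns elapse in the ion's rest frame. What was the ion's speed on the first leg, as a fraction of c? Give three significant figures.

Leg 1: speed unknown; τ_1 = 635.8/γ_1.
Leg 2: γ = 65.10; τ_2 = 624.3/65.10 = 9.590 ns.
Leg 3: γ = 1/√(1 − 0.848²) = 1/√0.2809 = 1.887; τ_3 = 371.7/1.887 = 197.0 ns.
Total proper time: τ_1 + 9.590 + 197.0 = 603.7, so τ_1 = 603.7 − 206.6 = 397.1 ns.
γ_1 = 635.8/397.1 = 1.601; β = √(1 − 1/γ²) = √0.6099.

β = 0.781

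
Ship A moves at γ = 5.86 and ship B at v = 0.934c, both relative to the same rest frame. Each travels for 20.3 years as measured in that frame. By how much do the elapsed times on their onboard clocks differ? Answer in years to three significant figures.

|τ_A − τ_B| = 3.79 years

A: γ = 5.86; τ_A = 20.3/5.860 = 3.464 years.
B: γ = 1/√(1 − 0.934²) = 1/√0.1276 = 2.799; τ_B = 20.3/2.799 = 7.253 years.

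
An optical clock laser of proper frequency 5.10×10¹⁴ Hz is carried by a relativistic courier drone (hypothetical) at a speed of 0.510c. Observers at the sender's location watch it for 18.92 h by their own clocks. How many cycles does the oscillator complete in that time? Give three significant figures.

N = 2.99×10¹⁹

γ = 1/√(1 − 0.510²) = 1/√0.7399 = 1.163
During 18.92 h of lab time, the oscillator's proper time advances by τ = Δt/γ = 18.92/1.163 = 16.27 h = 5.859×10⁴ s.
N = f × τ = 5.10×10¹⁴ × 5.859×10⁴ = 2.988×10¹⁹.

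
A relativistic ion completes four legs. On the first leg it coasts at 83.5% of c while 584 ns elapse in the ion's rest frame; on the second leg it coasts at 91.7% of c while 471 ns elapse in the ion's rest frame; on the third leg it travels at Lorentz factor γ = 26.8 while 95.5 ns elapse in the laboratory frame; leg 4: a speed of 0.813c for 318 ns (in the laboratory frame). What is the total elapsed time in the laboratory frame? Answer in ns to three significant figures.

Δt = 2660 ns

Leg 1: β = 0.835; γ = 1/√(1 − 0.835²) = 1/√0.3028 = 1.817; Δt_1 = 1.817 × 584 = 1061 ns.
Leg 2: β = 0.917; γ = 1/√(1 − 0.917²) = 1/√0.1591 = 2.507; Δt_2 = 2.507 × 471 = 1181 ns.
Leg 3: 95.5 ns is already measured in the laboratory frame.
Leg 4: 318 ns is already measured in the laboratory frame.
Total: 1061 + 1181 + 95.50 + 318.0 ns.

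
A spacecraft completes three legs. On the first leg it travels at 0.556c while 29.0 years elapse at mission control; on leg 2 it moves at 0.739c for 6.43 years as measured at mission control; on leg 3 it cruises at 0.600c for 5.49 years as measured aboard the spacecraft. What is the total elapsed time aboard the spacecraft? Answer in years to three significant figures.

Leg 1: γ = 1/√(1 − 0.556²) = 1/√0.6909 = 1.203; τ_1 = 29.0/1.203 = 24.10 years.
Leg 2: γ = 1/√(1 − 0.739²) = 1/√0.4539 = 1.484; τ_2 = 6.43/1.484 = 4.332 years.
Leg 3: 5.49 years is already measured aboard the spacecraft.
Total: 24.10 + 4.332 + 5.490 years.

τ = 33.9 years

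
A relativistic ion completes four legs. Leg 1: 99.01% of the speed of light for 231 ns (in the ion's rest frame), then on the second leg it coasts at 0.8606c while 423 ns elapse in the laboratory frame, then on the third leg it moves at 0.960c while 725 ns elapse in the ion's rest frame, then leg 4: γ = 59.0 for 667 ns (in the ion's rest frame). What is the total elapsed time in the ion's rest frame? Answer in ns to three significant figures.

τ = 1840 ns

Leg 1: 231 ns is already measured in the ion's rest frame.
Leg 2: γ = 1/√(1 − 0.8606²) = 1/√0.2594 = 1.964; τ_2 = 423/1.964 = 215.4 ns.
Leg 3: 725 ns is already measured in the ion's rest frame.
Leg 4: 667 ns is already measured in the ion's rest frame.
Total: 231.0 + 215.4 + 725.0 + 667.0 ns.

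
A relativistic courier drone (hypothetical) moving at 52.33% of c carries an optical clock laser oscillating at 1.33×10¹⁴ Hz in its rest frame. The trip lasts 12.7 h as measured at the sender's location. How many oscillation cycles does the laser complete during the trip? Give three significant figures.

N = 5.18×10¹⁸

β = 0.5233; γ = 1/√(1 − 0.5233²) = 1/√0.7262 = 1.174
The oscillator's own cycle count is N = f × τ where τ is the proper time aboard the drone. τ = Δt/γ = 12.7/1.174 = 10.82 h = 3.896×10⁴ s.
N = 1.33×10¹⁴ × 3.896×10⁴ = 5.182×10¹⁸.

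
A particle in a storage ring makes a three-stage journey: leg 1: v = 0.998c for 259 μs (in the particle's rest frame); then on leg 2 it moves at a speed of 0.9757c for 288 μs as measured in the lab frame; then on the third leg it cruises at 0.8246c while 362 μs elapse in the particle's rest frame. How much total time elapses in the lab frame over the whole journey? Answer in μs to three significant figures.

Δt = 5030 μs

Leg 1: γ = 1/√(1 − 0.998²) = 1/√0.003996 = 15.82; Δt_1 = 15.82 × 259 = 4097 μs.
Leg 2: 288 μs is already measured in the lab frame.
Leg 3: γ = 1/√(1 − 0.8246²) = 1/√0.3200 = 1.768; Δt_3 = 1.768 × 362 = 639.9 μs.
Total: 4097 + 288.0 + 639.9 μs.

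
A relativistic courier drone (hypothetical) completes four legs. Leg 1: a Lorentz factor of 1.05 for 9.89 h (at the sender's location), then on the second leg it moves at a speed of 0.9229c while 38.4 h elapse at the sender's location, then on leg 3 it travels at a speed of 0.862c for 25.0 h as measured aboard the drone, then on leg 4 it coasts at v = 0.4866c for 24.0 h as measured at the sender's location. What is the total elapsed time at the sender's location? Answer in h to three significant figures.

Leg 1: 9.89 h is already measured at the sender's location.
Leg 2: 38.4 h is already measured at the sender's location.
Leg 3: γ = 1/√(1 − 0.862²) = 1/√0.2570 = 1.973; Δt_3 = 1.973 × 25.0 = 49.32 h.
Leg 4: 24.0 h is already measured at the sender's location.
Total: 9.890 + 38.40 + 49.32 + 24.00 h.

Δt = 122 h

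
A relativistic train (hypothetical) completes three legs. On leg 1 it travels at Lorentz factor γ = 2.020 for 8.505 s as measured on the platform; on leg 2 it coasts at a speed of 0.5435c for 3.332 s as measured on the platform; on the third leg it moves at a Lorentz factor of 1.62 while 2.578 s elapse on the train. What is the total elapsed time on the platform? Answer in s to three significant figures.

Δt = 16.0 s

Leg 1: 8.505 s is already measured on the platform.
Leg 2: 3.332 s is already measured on the platform.
Leg 3: γ = 1.62; Δt_3 = 1.620 × 2.578 = 4.176 s.
Total: 8.505 + 3.332 + 4.176 s.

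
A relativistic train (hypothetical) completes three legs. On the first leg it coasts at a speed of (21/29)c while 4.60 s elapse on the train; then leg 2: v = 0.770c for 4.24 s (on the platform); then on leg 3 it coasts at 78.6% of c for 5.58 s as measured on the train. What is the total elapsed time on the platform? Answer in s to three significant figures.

Leg 1: γ = 1/√(1 − (21/29)²) = 29/20 = 1.450; Δt_1 = 1.450 × 4.60 = 6.670 s.
Leg 2: 4.24 s is already measured on the platform.
Leg 3: β = 0.786; γ = 1/√(1 − 0.786²) = 1/√0.3822 = 1.618; Δt_3 = 1.618 × 5.58 = 9.026 s.
Total: 6.670 + 4.240 + 9.026 s.

Δt = 19.9 s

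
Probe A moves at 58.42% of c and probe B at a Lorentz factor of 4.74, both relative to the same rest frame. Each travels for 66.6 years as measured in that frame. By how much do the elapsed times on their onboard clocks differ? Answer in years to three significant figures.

A: β = 0.5842; γ = 1/√(1 − 0.5842²) = 1/√0.6587 = 1.232; τ_A = 66.6/1.232 = 54.05 years.
B: γ = 4.74; τ_B = 66.6/4.740 = 14.05 years.

|τ_A − τ_B| = 40.0 years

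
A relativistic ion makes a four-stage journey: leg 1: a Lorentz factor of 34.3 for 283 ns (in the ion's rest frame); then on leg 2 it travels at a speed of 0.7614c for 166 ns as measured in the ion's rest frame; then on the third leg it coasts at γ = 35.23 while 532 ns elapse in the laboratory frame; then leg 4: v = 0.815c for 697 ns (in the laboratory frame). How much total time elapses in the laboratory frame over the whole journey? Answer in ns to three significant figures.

Δt = 1.12×10⁴ ns

Leg 1: γ = 34.3; Δt_1 = 34.30 × 283 = 9707 ns.
Leg 2: γ = 1/√(1 − 0.7614²) = 1/√0.4203 = 1.543; Δt_2 = 1.543 × 166 = 256.1 ns.
Leg 3: 532 ns is already measured in the laboratory frame.
Leg 4: 697 ns is already measured in the laboratory frame.
Total: 9707 + 256.1 + 532.0 + 697.0 ns.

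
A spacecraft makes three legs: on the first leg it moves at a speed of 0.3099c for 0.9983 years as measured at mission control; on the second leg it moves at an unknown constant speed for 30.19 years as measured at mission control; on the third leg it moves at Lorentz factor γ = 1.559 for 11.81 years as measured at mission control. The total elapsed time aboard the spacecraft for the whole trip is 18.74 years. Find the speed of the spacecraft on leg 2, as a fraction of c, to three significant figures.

β = 0.941

Leg 1: γ = 1/√(1 − 0.3099²) = 1/√0.9040 = 1.052; τ_1 = 0.9983/1.052 = 0.9492 years.
Leg 2: speed unknown; τ_2 = 30.19/γ_2.
Leg 3: γ = 1.559; τ_3 = 11.81/1.559 = 7.575 years.
Total proper time: 0.9492 + τ_2 + 7.575 = 18.74, so τ_2 = 18.74 − 8.525 = 10.22 years.
γ_2 = 30.19/10.22 = 2.955; β = √(1 − 1/γ²) = √0.8855.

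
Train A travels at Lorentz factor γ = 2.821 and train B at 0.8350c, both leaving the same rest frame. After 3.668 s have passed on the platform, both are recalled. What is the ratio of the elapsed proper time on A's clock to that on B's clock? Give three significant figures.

τ_A/τ_B = 0.644

A: γ = 2.821. B: γ = 1/√(1 − 0.8350²) = 1/√0.3028 = 1.817.
τ_A/τ_B = γ_B/γ_A = 1.817/2.821 = 0.6442, so τ_A/τ_B = 0.6442.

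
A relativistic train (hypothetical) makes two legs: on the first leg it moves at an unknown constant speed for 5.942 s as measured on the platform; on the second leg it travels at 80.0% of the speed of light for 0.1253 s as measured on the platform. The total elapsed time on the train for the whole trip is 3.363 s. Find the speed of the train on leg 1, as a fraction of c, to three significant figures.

Leg 1: speed unknown; τ_1 = 5.942/γ_1.
Leg 2: β = 0.800; γ = 1/√(1 − 0.800²) = 1/√0.3600 = 1.667; τ_2 = 0.1253/1.667 = 0.07518 s.
Total proper time: τ_1 + 0.07518 = 3.363, so τ_1 = 3.363 − 0.07518 = 3.288 s.
γ_1 = 5.942/3.288 = 1.807; β = √(1 − 1/γ²) = √0.6938.

β = 0.833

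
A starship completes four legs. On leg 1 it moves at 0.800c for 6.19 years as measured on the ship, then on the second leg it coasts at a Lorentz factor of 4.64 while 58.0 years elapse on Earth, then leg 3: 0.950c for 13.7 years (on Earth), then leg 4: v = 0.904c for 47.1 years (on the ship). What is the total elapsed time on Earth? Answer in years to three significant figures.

Leg 1: γ = 1/√(1 − 0.800²) = 5/3 ≈ 1.667; Δt_1 = 1.667 × 6.19 = 10.32 years.
Leg 2: 58.0 years is already measured on Earth.
Leg 3: 13.7 years is already measured on Earth.
Leg 4: γ = 1/√(1 − 0.904²) = 1/√0.1828 = 2.339; Δt_4 = 2.339 × 47.1 = 110.2 years.
Total: 10.32 + 58.00 + 13.70 + 110.2 years.

Δt = 192 years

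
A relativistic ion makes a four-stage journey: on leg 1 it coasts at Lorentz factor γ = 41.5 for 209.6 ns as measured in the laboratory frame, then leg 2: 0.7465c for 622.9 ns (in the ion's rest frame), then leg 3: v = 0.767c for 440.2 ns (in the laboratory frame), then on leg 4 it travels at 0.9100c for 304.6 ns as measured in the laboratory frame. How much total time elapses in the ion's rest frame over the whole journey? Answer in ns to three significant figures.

Leg 1: γ = 41.5; τ_1 = 209.6/41.50 = 5.051 ns.
Leg 2: 622.9 ns is already measured in the ion's rest frame.
Leg 3: γ = 1/√(1 − 0.767²) = 1/√0.4117 = 1.558; τ_3 = 440.2/1.558 = 282.5 ns.
Leg 4: γ = 1/√(1 − 0.9100²) = 1/√0.1719 = 2.412; τ_4 = 304.6/2.412 = 126.3 ns.
Total: 5.051 + 622.9 + 282.5 + 126.3 ns.

τ = 1040 ns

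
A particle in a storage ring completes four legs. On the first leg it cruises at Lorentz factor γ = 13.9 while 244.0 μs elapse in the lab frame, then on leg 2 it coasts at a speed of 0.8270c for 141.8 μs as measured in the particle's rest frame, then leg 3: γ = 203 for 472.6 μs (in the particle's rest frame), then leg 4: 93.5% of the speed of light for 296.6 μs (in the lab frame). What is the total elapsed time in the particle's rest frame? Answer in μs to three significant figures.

τ = 737 μs

Leg 1: γ = 13.9; τ_1 = 244.0/13.90 = 17.55 μs.
Leg 2: 141.8 μs is already measured in the particle's rest frame.
Leg 3: 472.6 μs is already measured in the particle's rest frame.
Leg 4: β = 0.935; γ = 1/√(1 − 0.935²) = 1/√0.1258 = 2.820; τ_4 = 296.6/2.820 = 105.2 μs.
Total: 17.55 + 141.8 + 472.6 + 105.2 μs.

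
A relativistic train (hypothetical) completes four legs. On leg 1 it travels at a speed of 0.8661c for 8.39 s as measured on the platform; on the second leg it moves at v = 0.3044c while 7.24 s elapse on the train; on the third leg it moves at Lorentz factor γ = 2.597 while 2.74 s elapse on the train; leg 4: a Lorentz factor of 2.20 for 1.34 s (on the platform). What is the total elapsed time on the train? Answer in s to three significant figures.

τ = 14.8 s

Leg 1: γ = 1/√(1 − 0.8661²) = 1/√0.2499 = 2.001; τ_1 = 8.39/2.001 = 4.194 s.
Leg 2: 7.24 s is already measured on the train.
Leg 3: 2.74 s is already measured on the train.
Leg 4: γ = 2.20; τ_4 = 1.34/2.200 = 0.6091 s.
Total: 4.194 + 7.240 + 2.740 + 0.6091 s.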